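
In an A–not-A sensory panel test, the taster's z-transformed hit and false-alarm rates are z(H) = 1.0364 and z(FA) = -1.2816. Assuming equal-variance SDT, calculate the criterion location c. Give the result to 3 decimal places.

c = 0.123

c = −½·[z(H) + z(FA)] = −½·(1.0364 + (-1.2816)) = 0.1226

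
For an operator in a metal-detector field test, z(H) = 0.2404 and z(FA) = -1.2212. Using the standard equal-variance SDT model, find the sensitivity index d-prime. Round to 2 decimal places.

d-prime = 1.46

d' = z(H) − z(FA) = 0.2404 − (-1.2212) = 1.4616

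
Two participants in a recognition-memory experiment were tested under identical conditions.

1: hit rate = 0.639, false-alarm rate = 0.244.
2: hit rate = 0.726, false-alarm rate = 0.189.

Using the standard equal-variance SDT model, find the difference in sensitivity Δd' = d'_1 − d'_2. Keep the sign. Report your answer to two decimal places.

Δd' = -0.43

1: z(0.639) = 0.356, z(0.244) = -0.693, d' = 1.049
2: z(0.726) = 0.601, z(0.189) = -0.882, d' = 1.483
Δd' = d'_1 − d'_2 = 1.049 − 1.483 = -0.434
2 has the higher sensitivity.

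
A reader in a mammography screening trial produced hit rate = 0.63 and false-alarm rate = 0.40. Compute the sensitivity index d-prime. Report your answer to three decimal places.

d-prime = 0.585

z(0.63) = 0.3319, z(0.40) = -0.2533
d' = z(H) − z(FA) = 0.3319 − (-0.2533) = 0.5852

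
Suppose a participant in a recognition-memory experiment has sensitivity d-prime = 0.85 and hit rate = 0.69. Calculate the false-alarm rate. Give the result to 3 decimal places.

false-alarm rate = 0.362

z(hit rate) = z(0.69) = 0.4959
z(FA) = z(H) − d' = 0.4959 − 0.85 = -0.3541
false-alarm rate = Φ(-0.3541) = 0.3616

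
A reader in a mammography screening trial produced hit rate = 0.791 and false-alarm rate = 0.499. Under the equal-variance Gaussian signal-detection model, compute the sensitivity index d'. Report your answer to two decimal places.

d' = 0.81

Φ⁻¹(H) = Φ⁻¹(0.791) = 0.8099
Φ⁻¹(FA) = Φ⁻¹(0.499) = -0.0025
d' = z(H) − z(FA) = 0.8099 − (-0.0025) = 0.8124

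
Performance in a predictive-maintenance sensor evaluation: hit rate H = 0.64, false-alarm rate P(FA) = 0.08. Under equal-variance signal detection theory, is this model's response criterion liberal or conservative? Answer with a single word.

z(H) = 0.358, z(FA) = -1.405
c = −½·(z(H) + z(FA)) = 0.5235
c > 0 → conservative criterion (biased toward responding “no”).

conservative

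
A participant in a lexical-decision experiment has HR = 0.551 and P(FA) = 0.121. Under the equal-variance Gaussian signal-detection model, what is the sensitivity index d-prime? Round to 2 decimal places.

d-prime = 1.30

Φ⁻¹(H) = 0.128
Φ⁻¹(FA) = -1.170
d' = z(H) − z(FA) = 0.128 − (-1.170) = 1.298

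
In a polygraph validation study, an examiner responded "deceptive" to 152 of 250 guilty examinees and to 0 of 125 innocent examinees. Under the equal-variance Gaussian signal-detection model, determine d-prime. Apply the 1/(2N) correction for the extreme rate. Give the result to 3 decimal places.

The false-alarm rate is 0/125 = 0, so apply the 1/(2N) correction: FA → 1/(2·125) = 0.00400.
z(H) = z(0.60800) = 0.2741
z(FA) = z(0.00400) = -2.6521
d' = 0.2741 − (-2.6521) = 2.9262

d-prime = 2.926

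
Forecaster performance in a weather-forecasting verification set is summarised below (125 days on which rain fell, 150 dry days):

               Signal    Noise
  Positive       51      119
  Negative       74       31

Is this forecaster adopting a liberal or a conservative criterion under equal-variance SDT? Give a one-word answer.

liberal

z(H) = -0.233, z(FA) = 0.818
c = −½·(z(H) + z(FA)) = -0.2925
c < 0 → liberal criterion (biased toward responding “yes”).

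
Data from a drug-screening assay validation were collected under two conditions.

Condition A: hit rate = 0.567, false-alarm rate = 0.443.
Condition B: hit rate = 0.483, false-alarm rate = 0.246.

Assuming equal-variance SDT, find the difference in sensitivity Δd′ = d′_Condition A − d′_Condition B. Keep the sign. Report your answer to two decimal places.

Δd′ = -0.33

Condition A: z(0.567) = 0.169, z(0.443) = -0.143, d' = 0.312
Condition B: z(0.483) = -0.043, z(0.246) = -0.687, d' = 0.644
Δd' = d'_Condition A − d'_Condition B = 0.312 − 0.644 = -0.332
Condition B has the higher sensitivity.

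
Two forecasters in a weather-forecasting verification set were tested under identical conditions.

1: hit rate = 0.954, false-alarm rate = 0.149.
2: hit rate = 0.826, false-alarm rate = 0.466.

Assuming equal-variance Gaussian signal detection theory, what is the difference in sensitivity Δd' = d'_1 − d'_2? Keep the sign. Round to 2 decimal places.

1: z(0.954) = 1.685, z(0.149) = -1.041, d' = 2.726
2: z(0.826) = 0.938, z(0.466) = -0.085, d' = 1.023
Δd' = d'_1 − d'_2 = 2.726 − 1.023 = 1.703
1 has the higher sensitivity.

Δd' = 1.70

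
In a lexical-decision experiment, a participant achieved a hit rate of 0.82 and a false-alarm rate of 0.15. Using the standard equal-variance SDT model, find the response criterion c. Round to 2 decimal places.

c = 0.06

z(H) = z(0.82) = 0.9154
z(FA) = z(0.15) = -1.0364
c = −½·[z(H) + z(FA)] = −0.5 × (0.9154 + (-1.0364)) = 0.0605
c > 0: the participant has a conservative response bias.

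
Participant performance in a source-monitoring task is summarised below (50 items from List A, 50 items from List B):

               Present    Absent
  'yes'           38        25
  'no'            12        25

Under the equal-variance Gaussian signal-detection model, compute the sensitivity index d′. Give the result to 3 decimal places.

d′ = 0.706

H = 38/50 = 0.7600
FA = 25/50 = 0.5000
z(0.7600) = 0.7063, z(0.5000) = 0.0000
d' = z(H) − z(FA) = 0.7063 − 0.0000 = 0.7063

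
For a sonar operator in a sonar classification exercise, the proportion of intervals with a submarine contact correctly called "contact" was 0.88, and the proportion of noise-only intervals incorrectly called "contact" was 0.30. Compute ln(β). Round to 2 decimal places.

ln β = -0.55

z(H) = z(0.88) = 1.175
z(FA) = z(0.30) = -0.524
ln β = −½·[z(H)² − z(FA)²] = −0.5 × (1.381 − 0.275) = -0.553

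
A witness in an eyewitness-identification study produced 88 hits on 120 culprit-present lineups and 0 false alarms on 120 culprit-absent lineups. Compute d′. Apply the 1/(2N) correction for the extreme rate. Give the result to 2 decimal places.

The false-alarm rate is 0/120 = 0, so apply the 1/(2N) correction: FA → 1/(2·120) = 0.00417.
z(H) = z(0.73333) = 0.623
z(FA) = z(0.00417) = -2.638
d' = 0.623 − (-2.638) = 3.261

d′ = 3.26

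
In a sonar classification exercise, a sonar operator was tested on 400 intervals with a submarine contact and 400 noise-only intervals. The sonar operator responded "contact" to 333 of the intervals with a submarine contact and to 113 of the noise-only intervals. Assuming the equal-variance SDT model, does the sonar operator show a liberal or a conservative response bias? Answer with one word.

z(H) = 0.964, z(FA) = -0.575
c = −½·(z(H) + z(FA)) = -0.1945
c < 0 → liberal criterion (biased toward responding “yes”).

liberal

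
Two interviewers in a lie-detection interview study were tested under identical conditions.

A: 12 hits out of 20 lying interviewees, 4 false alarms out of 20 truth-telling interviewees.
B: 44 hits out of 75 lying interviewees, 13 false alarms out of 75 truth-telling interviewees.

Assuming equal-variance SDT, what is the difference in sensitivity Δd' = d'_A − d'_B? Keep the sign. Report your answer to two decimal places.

Δd' = -0.07

A: z(0.6000) = 0.253, z(0.2000) = -0.842, d' = 1.095
B: z(0.5867) = 0.219, z(0.1733) = -0.941, d' = 1.160
Δd' = d'_A − d'_B = 1.095 − 1.160 = -0.065
B has the higher sensitivity.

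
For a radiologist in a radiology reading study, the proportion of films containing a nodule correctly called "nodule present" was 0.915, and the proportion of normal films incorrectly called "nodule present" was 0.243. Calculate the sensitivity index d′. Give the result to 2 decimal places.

d′ = 2.07

z(H) = 1.372
z(FA) = -0.697
d' = z(H) − z(FA) = 1.372 − (-0.697) = 2.069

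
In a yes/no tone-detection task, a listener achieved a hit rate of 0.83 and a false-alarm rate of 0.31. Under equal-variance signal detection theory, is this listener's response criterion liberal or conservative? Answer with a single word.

z(H) = 0.954, z(FA) = -0.496
c = −½·(z(H) + z(FA)) = -0.229
c < 0 → liberal criterion (biased toward responding “yes”).

liberal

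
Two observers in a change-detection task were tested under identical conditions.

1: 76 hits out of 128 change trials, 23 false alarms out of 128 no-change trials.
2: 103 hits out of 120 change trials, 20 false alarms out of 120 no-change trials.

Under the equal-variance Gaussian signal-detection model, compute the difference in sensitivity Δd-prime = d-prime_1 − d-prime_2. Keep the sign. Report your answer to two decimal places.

1: z(0.5938) = 0.237, z(0.1797) = -0.917, d' = 1.154
2: z(0.8583) = 1.073, z(0.1667) = -0.967, d' = 2.040
Δd' = d'_1 − d'_2 = 1.154 − 2.040 = -0.886
2 has the higher sensitivity.

Δd-prime = -0.89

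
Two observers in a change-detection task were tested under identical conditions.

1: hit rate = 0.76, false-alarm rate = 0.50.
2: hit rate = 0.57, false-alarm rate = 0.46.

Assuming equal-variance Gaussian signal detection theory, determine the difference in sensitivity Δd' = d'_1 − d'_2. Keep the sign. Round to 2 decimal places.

Δd' = 0.43

1: z(0.76) = 0.706, z(0.50) = 0.000, d' = 0.706
2: z(0.57) = 0.176, z(0.46) = -0.100, d' = 0.276
Δd' = d'_1 − d'_2 = 0.706 − 0.276 = 0.430
1 has the higher sensitivity.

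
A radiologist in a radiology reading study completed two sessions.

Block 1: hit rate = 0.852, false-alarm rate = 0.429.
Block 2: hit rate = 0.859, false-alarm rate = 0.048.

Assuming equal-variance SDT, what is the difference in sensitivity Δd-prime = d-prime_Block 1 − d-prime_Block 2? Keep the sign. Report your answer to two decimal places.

Δd-prime = -1.52

Block 1: z(0.852) = 1.045, z(0.429) = -0.179, d' = 1.224
Block 2: z(0.859) = 1.076, z(0.048) = -1.665, d' = 2.741
Δd' = d'_Block 1 − d'_Block 2 = 1.224 − 2.741 = -1.517
Block 2 has the higher sensitivity.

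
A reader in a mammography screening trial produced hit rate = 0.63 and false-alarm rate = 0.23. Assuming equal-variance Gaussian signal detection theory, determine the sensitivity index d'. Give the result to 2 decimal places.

d' = 1.07

z(0.63) = 0.3319, z(0.23) = -0.7388
d' = z(H) − z(FA) = 0.3319 − (-0.7388) = 1.0707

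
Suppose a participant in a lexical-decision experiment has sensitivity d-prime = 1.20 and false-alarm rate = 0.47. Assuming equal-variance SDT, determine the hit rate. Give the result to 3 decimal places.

z(false-alarm rate) = z(0.47) = -0.0753
z(H) = z(FA) + d' = -0.0753 + 1.20 = 1.1247
hit rate = Φ(1.1247) = 0.8696

hit rate = 0.870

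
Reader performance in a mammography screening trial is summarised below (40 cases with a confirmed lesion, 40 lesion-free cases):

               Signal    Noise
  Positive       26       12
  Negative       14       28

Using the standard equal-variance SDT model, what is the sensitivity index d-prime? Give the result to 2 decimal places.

H = 26/40 = 0.6500
FA = 12/40 = 0.3000
z(H) = 0.3853
z(FA) = -0.5244
d' = z(H) − z(FA) = 0.3853 − (-0.5244) = 0.9097

d-prime = 0.91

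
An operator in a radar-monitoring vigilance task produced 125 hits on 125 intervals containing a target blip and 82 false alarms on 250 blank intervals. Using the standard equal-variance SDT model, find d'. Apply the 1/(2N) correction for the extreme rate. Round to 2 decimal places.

d' = 3.10

The hit rate is 125/125 = 1, so apply the 1/(2N) correction: H → 1 − 1/(2·125) = 0.99600.
z(H) = z(0.99600) = 2.652
z(FA) = z(0.32800) = -0.445
d' = 2.652 − (-0.445) = 3.097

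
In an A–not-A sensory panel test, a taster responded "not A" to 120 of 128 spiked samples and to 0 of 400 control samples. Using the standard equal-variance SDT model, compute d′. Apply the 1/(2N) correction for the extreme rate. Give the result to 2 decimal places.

The false-alarm rate is 0/400 = 0, so apply the 1/(2N) correction: FA → 1/(2·400) = 0.00125.
z(H) = z(0.93750) = 1.534
z(FA) = z(0.00125) = -3.023
d' = 1.534 − (-3.023) = 4.557

d′ = 4.56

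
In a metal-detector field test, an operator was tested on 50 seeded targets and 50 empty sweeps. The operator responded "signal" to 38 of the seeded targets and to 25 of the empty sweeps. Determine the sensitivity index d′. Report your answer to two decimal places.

H = 38/50 = 0.7600
FA = 25/50 = 0.5000
Φ⁻¹(H) = Φ⁻¹(0.7600) = 0.706
Φ⁻¹(FA) = Φ⁻¹(0.5000) = 0.000
d' = z(H) − z(FA) = 0.706 − 0.000 = 0.706

d′ = 0.71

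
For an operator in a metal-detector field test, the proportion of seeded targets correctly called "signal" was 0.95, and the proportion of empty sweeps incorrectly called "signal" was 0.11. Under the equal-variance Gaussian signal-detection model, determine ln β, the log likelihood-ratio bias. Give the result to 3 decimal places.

Φ⁻¹(H) = 1.6449
Φ⁻¹(FA) = -1.2265
ln β = −½·[z(H)² − z(FA)²] = −0.5 × (2.7057 − 1.5043) = -0.6007

ln β = -0.601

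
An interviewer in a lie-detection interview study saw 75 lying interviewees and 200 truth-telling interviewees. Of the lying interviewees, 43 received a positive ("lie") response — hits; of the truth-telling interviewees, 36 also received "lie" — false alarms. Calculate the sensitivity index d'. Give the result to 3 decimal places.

H = 43/75 = 0.5733
FA = 36/200 = 0.1800
z(0.5733) = 0.1848, z(0.1800) = -0.9154
d' = z(H) − z(FA) = 0.1848 − (-0.9154) = 1.1002

d' = 1.100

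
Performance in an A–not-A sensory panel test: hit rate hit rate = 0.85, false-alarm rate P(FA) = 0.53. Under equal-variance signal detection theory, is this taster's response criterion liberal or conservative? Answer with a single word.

liberal

z(H) = 1.036, z(FA) = 0.075
c = −½·(z(H) + z(FA)) = -0.5555
c < 0 → liberal criterion (biased toward responding “yes”).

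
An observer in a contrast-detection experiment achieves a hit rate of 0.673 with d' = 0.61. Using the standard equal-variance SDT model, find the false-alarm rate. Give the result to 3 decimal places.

z(hit rate) = z(0.673) = 0.4482
z(FA) = z(H) − d' = 0.4482 − 0.61 = -0.1618
false-alarm rate = Φ(-0.1618) = 0.4357

false-alarm rate = 0.436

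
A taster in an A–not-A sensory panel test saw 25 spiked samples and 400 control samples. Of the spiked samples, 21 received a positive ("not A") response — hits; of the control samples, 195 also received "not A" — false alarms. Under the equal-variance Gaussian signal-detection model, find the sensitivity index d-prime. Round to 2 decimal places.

H = 21/25 = 0.8400
FA = 195/400 = 0.4875
z(H) = 0.9945
z(FA) = -0.0313
d' = z(H) − z(FA) = 0.9945 − (-0.0313) = 1.0258

d-prime = 1.03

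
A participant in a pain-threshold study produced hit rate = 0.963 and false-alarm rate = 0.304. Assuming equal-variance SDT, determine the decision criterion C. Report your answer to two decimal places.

z(H) = z(0.963) = 1.787
z(FA) = z(0.304) = -0.513
c = −½·[z(H) + z(FA)] = −0.5 × (1.787 + (-0.513)) = -0.637
c < 0: the participant has a liberal response bias.

C = -0.64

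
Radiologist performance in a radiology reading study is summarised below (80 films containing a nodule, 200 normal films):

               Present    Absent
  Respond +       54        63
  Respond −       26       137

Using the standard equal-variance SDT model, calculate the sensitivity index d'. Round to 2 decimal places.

d' = 0.94

H = 54/80 = 0.6750
FA = 63/200 = 0.3150
z(H) = z(0.6750) = 0.454
z(FA) = z(0.3150) = -0.482
d' = z(H) − z(FA) = 0.454 − (-0.482) = 0.936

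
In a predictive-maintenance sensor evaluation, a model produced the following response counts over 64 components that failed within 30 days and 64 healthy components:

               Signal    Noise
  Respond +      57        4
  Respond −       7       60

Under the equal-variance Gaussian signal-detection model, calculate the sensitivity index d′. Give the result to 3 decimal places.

d′ = 2.764

H = 57/64 = 0.8906
FA = 4/64 = 0.0625
z(H) = z(0.8906) = 1.2297
z(FA) = z(0.0625) = -1.5341
d' = z(H) − z(FA) = 1.2297 − (-1.5341) = 2.7638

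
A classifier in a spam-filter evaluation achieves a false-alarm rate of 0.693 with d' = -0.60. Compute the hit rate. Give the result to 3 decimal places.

z(false-alarm rate) = z(0.693) = 0.5044
z(H) = z(FA) + d' = 0.5044 + (-0.60) = -0.0956
hit rate = Φ(-0.0956) = 0.4619

hit rate = 0.462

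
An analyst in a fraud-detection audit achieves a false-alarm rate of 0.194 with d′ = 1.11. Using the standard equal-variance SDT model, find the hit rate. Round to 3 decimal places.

z(false-alarm rate) = z(0.194) = -0.8633
z(H) = z(FA) + d' = -0.8633 + 1.11 = 0.2467
hit rate = Φ(0.2467) = 0.5974

hit rate = 0.597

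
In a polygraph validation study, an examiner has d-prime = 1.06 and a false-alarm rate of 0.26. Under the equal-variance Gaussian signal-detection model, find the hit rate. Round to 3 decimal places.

z(false-alarm rate) = z(0.26) = -0.6433
z(H) = z(FA) + d' = -0.6433 + 1.06 = 0.4167
hit rate = Φ(0.4167) = 0.6616

hit rate = 0.662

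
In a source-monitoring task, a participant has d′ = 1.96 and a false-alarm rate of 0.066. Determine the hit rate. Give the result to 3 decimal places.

z(false-alarm rate) = z(0.066) = -1.5063
z(H) = z(FA) + d' = -1.5063 + 1.96 = 0.4537
hit rate = Φ(0.4537) = 0.6750

hit rate = 0.675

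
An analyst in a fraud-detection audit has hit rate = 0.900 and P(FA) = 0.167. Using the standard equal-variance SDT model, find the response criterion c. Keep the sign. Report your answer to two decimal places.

c = -0.16

z(H) = 1.282
z(FA) = -0.966
c = −½·[z(H) + z(FA)] = −0.5 × (1.282 + (-0.966)) = -0.158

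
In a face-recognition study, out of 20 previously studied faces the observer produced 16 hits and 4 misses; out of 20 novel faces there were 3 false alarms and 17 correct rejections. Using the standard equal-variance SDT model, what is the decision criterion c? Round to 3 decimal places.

c = 0.097

H = 16/20 = 0.8000
FA = 3/20 = 0.1500
z(H) = 0.8416
z(FA) = -1.0364
c = −½·[z(H) + z(FA)] = −0.5 × (0.8416 + (-1.0364)) = 0.0974
c > 0: the observer has a conservative response bias.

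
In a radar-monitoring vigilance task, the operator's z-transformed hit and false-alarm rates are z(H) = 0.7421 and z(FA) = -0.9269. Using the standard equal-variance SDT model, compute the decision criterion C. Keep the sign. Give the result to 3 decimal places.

C = 0.092

c = −½·[z(H) + z(FA)] = −½·(0.7421 + (-0.9269)) = 0.0924
c > 0: the operator has a conservative response bias.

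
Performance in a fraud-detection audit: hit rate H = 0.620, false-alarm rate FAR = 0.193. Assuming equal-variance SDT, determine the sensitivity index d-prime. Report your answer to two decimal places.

d-prime = 1.17

z(H) = 0.3055
z(FA) = -0.8669
d' = z(H) − z(FA) = 0.3055 − (-0.8669) = 1.1724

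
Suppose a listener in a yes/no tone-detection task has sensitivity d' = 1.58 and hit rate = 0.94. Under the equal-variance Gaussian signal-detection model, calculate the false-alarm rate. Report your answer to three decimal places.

z(hit rate) = z(0.94) = 1.5548
z(FA) = z(H) − d' = 1.5548 − 1.58 = -0.0252
false-alarm rate = Φ(-0.0252) = 0.4899

false-alarm rate = 0.490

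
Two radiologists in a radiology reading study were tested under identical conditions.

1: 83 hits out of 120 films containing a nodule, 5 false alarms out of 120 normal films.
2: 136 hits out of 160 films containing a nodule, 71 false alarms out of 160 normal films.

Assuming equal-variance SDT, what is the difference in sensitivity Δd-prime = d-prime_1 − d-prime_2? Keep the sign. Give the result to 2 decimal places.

Δd-prime = 1.05

1: z(0.6917) = 0.501, z(0.0417) = -1.731, d' = 2.232
2: z(0.8500) = 1.036, z(0.4437) = -0.142, d' = 1.178
Δd' = d'_1 − d'_2 = 2.232 − 1.178 = 1.054
1 has the higher sensitivity.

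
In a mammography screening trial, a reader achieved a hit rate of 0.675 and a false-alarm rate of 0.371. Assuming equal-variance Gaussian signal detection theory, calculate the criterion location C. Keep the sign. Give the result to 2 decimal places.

z(H) = 0.4538
z(FA) = -0.3292
c = −½·[z(H) + z(FA)] = −0.5 × (0.4538 + (-0.3292)) = -0.0623
c < 0: the reader has a liberal response bias.

C = -0.06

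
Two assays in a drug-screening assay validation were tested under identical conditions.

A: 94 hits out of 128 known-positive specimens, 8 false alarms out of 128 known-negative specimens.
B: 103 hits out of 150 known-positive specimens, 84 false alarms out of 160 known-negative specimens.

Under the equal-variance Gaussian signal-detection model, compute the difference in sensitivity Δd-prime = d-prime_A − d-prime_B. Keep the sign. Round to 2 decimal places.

Δd-prime = 1.74

A: z(0.7344) = 0.626, z(0.0625) = -1.534, d' = 2.160
B: z(0.6867) = 0.487, z(0.5250) = 0.063, d' = 0.424
Δd' = d'_A − d'_B = 2.160 − 0.424 = 1.736
A has the higher sensitivity.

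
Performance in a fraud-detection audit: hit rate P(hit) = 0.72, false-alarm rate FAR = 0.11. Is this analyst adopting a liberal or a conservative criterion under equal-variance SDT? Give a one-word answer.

z(H) = 0.583, z(FA) = -1.227
c = −½·(z(H) + z(FA)) = 0.322
c > 0 → conservative criterion (biased toward responding “no”).

conservative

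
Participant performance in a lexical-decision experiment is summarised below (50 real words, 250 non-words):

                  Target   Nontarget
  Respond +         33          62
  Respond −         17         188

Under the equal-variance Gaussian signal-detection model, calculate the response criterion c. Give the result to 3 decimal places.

H = 33/50 = 0.6600
FA = 62/250 = 0.2480
Φ⁻¹(H) = 0.4125
Φ⁻¹(FA) = -0.6808
c = −½·[z(H) + z(FA)] = −0.5 × (0.4125 + (-0.6808)) = 0.13415

c = 0.134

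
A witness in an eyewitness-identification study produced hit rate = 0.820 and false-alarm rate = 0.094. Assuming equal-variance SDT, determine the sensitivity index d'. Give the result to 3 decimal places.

Φ⁻¹(0.820) = 0.9154, Φ⁻¹(0.094) = -1.3165
d' = z(H) − z(FA) = 0.9154 − (-1.3165) = 2.2319

d' = 2.232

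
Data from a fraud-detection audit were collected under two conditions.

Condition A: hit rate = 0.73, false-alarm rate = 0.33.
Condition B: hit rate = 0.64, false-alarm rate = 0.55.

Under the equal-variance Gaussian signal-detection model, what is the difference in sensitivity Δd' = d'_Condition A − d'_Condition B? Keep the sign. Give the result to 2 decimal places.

Δd' = 0.82

Condition A: z(0.73) = 0.613, z(0.33) = -0.440, d' = 1.053
Condition B: z(0.64) = 0.358, z(0.55) = 0.126, d' = 0.232
Δd' = d'_Condition A − d'_Condition B = 1.053 − 0.232 = 0.821
Condition A has the higher sensitivity.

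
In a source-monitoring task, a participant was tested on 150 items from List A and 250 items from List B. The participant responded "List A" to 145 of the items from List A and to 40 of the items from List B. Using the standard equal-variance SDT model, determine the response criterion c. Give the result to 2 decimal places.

c = -0.42

H = 145/150 = 0.9667
FA = 40/250 = 0.1600
z(H) = z(0.9667) = 1.8344
z(FA) = z(0.1600) = -0.9945
c = −½·[z(H) + z(FA)] = −0.5 × (1.8344 + (-0.9945)) = -0.41995
c < 0: the participant has a liberal response bias.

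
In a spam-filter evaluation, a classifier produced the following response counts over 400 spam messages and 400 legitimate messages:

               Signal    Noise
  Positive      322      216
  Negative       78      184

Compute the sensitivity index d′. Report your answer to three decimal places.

H = 322/400 = 0.8050
FA = 216/400 = 0.5400
z(H) = z(0.8050) = 0.8596
z(FA) = z(0.5400) = 0.1004
d' = z(H) − z(FA) = 0.8596 − 0.1004 = 0.7592

d′ = 0.759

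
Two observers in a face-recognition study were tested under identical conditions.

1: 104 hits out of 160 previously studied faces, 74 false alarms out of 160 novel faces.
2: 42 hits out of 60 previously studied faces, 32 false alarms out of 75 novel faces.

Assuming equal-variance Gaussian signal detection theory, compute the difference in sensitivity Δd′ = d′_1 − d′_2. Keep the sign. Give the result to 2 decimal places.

1: z(0.6500) = 0.385, z(0.4625) = -0.094, d' = 0.479
2: z(0.7000) = 0.524, z(0.4267) = -0.185, d' = 0.709
Δd' = d'_1 − d'_2 = 0.479 − 0.709 = -0.230
2 has the higher sensitivity.

Δd′ = -0.23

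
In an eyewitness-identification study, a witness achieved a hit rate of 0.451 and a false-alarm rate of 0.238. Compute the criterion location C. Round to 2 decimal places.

C = 0.42

z(H) = -0.1231
z(FA) = -0.7128
c = −½·[z(H) + z(FA)] = −0.5 × (-0.1231 + (-0.7128)) = 0.41795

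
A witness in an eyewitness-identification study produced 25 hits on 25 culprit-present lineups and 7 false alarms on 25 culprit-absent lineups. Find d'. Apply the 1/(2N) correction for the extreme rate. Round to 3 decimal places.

d' = 2.637

The hit rate is 25/25 = 1, so apply the 1/(2N) correction: H → 1 − 1/(2·25) = 0.98000.
z(H) = z(0.98000) = 2.0537
z(FA) = z(0.28000) = -0.5828
d' = 2.0537 − (-0.5828) = 2.6365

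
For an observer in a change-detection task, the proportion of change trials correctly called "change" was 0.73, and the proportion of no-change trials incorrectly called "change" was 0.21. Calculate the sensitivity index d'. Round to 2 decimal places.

d' = 1.42

z(H) = 0.613
z(FA) = -0.806
d' = z(H) − z(FA) = 0.613 − (-0.806) = 1.419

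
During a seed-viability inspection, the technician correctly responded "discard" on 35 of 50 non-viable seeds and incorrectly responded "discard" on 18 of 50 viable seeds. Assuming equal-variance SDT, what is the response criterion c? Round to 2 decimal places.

c = -0.08

H = 35/50 = 0.7000
FA = 18/50 = 0.3600
Φ⁻¹(H) = 0.524
Φ⁻¹(FA) = -0.358
c = −½·[z(H) + z(FA)] = −0.5 × (0.524 + (-0.358)) = -0.083
c < 0: the technician has a liberal response bias.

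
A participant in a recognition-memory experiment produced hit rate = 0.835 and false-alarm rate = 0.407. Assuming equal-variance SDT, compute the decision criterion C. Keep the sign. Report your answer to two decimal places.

z(0.835) = 0.9741, z(0.407) = -0.2353
c = −½·[z(H) + z(FA)] = −0.5 × (0.9741 + (-0.2353)) = -0.3694
c < 0: the participant has a liberal response bias.

C = -0.37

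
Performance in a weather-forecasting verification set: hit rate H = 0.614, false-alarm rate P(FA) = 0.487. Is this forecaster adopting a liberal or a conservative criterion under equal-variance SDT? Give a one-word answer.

liberal

z(H) = 0.290, z(FA) = -0.033
c = −½·(z(H) + z(FA)) = -0.1285
c < 0 → liberal criterion (biased toward responding “yes”).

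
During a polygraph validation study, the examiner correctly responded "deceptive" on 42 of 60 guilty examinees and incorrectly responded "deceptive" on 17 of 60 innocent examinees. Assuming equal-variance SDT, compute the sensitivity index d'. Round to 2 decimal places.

d' = 1.10

H = 42/60 = 0.7000
FA = 17/60 = 0.2833
z(H) = 0.5244
z(FA) = -0.5731
d' = z(H) − z(FA) = 0.5244 − (-0.5731) = 1.0975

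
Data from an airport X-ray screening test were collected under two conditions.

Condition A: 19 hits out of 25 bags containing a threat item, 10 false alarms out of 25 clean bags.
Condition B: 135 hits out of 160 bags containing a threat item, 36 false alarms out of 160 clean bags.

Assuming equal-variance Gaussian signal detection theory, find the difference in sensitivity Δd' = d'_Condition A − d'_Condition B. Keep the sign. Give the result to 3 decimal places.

Condition A: z(0.7600) = 0.7063, z(0.4000) = -0.2533, d' = 0.9596
Condition B: z(0.8438) = 1.0102, z(0.2250) = -0.7554, d' = 1.7656
Δd' = d'_Condition A − d'_Condition B = 0.9596 − 1.7656 = -0.8060
Condition B has the higher sensitivity.

Δd' = -0.806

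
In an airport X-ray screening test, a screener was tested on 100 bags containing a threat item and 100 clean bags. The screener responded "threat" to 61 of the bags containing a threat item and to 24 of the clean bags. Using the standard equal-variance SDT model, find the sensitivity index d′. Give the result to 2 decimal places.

H = 61/100 = 0.6100
FA = 24/100 = 0.2400
z(H) = 0.2793
z(FA) = -0.7063
d' = z(H) − z(FA) = 0.2793 − (-0.7063) = 0.9856

d′ = 0.99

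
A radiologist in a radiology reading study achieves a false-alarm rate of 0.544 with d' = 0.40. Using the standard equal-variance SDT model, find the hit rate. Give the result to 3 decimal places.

hit rate = 0.695

z(false-alarm rate) = z(0.544) = 0.1105
z(H) = z(FA) + d' = 0.1105 + 0.40 = 0.5105
hit rate = Φ(0.5105) = 0.6951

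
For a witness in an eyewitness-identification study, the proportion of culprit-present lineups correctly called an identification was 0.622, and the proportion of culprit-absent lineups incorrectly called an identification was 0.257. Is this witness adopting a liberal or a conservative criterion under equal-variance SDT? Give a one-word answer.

conservative

z(H) = 0.311, z(FA) = -0.653
c = −½·(z(H) + z(FA)) = 0.171
c > 0 → conservative criterion (biased toward responding “no”).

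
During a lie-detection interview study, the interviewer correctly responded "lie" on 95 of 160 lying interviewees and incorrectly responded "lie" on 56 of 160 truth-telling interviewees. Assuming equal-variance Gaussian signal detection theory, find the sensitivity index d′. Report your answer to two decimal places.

d′ = 0.62

H = 95/160 = 0.5938
FA = 56/160 = 0.3500
z(H) = 0.237
z(FA) = -0.385
d' = z(H) − z(FA) = 0.237 − (-0.385) = 0.622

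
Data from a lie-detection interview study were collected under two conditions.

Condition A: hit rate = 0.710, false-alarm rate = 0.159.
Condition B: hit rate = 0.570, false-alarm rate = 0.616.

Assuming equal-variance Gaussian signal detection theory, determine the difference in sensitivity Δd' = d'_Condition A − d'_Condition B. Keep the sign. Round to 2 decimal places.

Δd' = 1.67

Condition A: z(0.710) = 0.553, z(0.159) = -0.999, d' = 1.552
Condition B: z(0.570) = 0.176, z(0.616) = 0.295, d' = -0.119
Δd' = d'_Condition A − d'_Condition B = 1.552 − (-0.119) = 1.671
Condition A has the higher sensitivity.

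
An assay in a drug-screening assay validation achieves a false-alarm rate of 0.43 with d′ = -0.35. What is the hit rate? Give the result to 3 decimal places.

z(false-alarm rate) = z(0.43) = -0.1764
z(H) = z(FA) + d' = -0.1764 + (-0.35) = -0.5264
hit rate = Φ(-0.5264) = 0.2993

hit rate = 0.299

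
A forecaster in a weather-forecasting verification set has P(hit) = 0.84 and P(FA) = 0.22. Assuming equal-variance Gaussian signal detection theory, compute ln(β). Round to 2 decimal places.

z(H) = 0.994
z(FA) = -0.772
ln β = −½·[z(H)² − z(FA)²] = −0.5 × (0.988 − 0.596) = -0.196

ln β = -0.20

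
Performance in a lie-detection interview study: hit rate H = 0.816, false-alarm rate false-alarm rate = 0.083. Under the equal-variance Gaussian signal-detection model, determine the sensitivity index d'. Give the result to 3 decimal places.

Φ⁻¹(H) = Φ⁻¹(0.816) = 0.9002
Φ⁻¹(FA) = Φ⁻¹(0.083) = -1.3852
d' = z(H) − z(FA) = 0.9002 − (-1.3852) = 2.2854

d' = 2.285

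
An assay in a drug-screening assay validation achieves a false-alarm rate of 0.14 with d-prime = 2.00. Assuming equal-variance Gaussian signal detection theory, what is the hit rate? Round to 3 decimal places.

z(false-alarm rate) = z(0.14) = -1.0803
z(H) = z(FA) + d' = -1.0803 + 2.00 = 0.9197
hit rate = Φ(0.9197) = 0.8211

hit rate = 0.821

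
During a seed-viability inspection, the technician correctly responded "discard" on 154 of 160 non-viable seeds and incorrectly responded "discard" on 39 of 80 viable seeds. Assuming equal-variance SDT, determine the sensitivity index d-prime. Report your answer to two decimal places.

H = 154/160 = 0.9625
FA = 39/80 = 0.4875
Φ⁻¹(H) = 1.780
Φ⁻¹(FA) = -0.031
d' = z(H) − z(FA) = 1.780 − (-0.031) = 1.811

d-prime = 1.81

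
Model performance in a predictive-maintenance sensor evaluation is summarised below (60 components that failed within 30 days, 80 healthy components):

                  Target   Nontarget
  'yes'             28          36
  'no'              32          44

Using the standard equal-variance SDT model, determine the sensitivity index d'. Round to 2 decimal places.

d' = 0.04

H = 28/60 = 0.4667
FA = 36/80 = 0.4500
z(0.4667) = -0.0836, z(0.4500) = -0.1257
d' = z(H) − z(FA) = -0.0836 − (-0.1257) = 0.0421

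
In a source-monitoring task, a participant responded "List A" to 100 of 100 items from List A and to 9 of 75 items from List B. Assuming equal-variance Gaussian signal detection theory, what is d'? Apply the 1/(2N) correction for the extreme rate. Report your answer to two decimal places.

d' = 3.75

The hit rate is 100/100 = 1, so apply the 1/(2N) correction: H → 1 − 1/(2·100) = 0.99500.
z(H) = z(0.99500) = 2.576
z(FA) = z(0.12000) = -1.175
d' = 2.576 − (-1.175) = 3.751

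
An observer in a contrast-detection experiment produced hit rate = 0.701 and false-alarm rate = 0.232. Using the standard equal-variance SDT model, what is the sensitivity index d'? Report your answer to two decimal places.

Φ⁻¹(0.701) = 0.5273, Φ⁻¹(0.232) = -0.7323
d' = z(H) − z(FA) = 0.5273 − (-0.7323) = 1.2596

d' = 1.26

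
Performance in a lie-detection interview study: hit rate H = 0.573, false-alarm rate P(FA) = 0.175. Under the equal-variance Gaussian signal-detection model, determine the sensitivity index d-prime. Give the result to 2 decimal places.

Φ⁻¹(H) = 0.1840
Φ⁻¹(FA) = -0.9346
d' = z(H) − z(FA) = 0.1840 − (-0.9346) = 1.1186

d-prime = 1.12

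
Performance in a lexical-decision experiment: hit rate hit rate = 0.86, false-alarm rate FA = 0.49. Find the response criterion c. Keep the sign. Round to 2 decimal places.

c = -0.53

z(H) = 1.080
z(FA) = -0.025
c = −½·[z(H) + z(FA)] = −0.5 × (1.080 + (-0.025)) = -0.5275
c < 0: the participant has a liberal response bias.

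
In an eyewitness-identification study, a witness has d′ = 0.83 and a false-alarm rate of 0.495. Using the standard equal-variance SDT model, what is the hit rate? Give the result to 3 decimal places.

z(false-alarm rate) = z(0.495) = -0.0125
z(H) = z(FA) + d' = -0.0125 + 0.83 = 0.8175
hit rate = Φ(0.8175) = 0.7932

hit rate = 0.793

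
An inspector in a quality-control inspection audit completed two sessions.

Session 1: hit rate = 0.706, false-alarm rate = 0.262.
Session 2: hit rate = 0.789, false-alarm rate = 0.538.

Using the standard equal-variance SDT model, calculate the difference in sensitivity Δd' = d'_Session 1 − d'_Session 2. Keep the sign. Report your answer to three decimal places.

Session 1: z(0.706) = 0.5417, z(0.262) = -0.6372, d' = 1.1789
Session 2: z(0.789) = 0.8030, z(0.538) = 0.0954, d' = 0.7076
Δd' = d'_Session 1 − d'_Session 2 = 1.1789 − 0.7076 = 0.4713
Session 1 has the higher sensitivity.

Δd' = 0.471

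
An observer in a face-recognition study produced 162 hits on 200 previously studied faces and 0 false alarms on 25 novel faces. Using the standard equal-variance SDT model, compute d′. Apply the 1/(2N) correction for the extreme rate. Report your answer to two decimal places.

d′ = 2.93

The false-alarm rate is 0/25 = 0, so apply the 1/(2N) correction: FA → 1/(2·25) = 0.02000.
z(H) = z(0.81000) = 0.878
z(FA) = z(0.02000) = -2.054
d' = 0.878 − (-2.054) = 2.932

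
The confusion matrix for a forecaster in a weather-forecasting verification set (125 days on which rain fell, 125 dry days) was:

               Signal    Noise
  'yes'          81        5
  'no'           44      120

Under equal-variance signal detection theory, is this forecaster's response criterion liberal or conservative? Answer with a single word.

z(H) = 0.380, z(FA) = -1.751
c = −½·(z(H) + z(FA)) = 0.6855
c > 0 → conservative criterion (biased toward responding “no”).

conservative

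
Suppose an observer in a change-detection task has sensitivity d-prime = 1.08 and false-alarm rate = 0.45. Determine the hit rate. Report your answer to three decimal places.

hit rate = 0.830

z(false-alarm rate) = z(0.45) = -0.1257
z(H) = z(FA) + d' = -0.1257 + 1.08 = 0.9543
hit rate = Φ(0.9543) = 0.8300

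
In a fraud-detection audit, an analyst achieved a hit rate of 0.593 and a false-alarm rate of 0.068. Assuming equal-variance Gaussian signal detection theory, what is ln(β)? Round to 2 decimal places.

ln β = 1.08

z(H) = 0.235
z(FA) = -1.491
ln β = −½·[z(H)² − z(FA)²] = −0.5 × (0.055 − 2.223) = 1.084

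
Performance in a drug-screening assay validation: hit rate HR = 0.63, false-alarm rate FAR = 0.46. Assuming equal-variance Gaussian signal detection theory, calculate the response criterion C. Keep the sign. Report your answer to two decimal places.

C = -0.12

z(0.63) = 0.332, z(0.46) = -0.100
c = −½·[z(H) + z(FA)] = −0.5 × (0.332 + (-0.100)) = -0.116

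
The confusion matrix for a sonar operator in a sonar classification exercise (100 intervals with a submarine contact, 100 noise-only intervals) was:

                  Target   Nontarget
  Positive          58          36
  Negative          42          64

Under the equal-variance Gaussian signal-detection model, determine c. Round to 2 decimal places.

H = 58/100 = 0.5800
FA = 36/100 = 0.3600
Φ⁻¹(H) = 0.202
Φ⁻¹(FA) = -0.358
c = −½·[z(H) + z(FA)] = −0.5 × (0.202 + (-0.358)) = 0.078
c > 0: the sonar operator has a conservative response bias.

c = 0.08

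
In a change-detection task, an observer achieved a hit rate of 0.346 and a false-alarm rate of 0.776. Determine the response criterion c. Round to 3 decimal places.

c = -0.181

z(H) = z(0.346) = -0.3961
z(FA) = z(0.776) = 0.7588
c = −½·[z(H) + z(FA)] = −0.5 × (-0.3961 + 0.7588) = -0.18135
c < 0: the observer has a liberal response bias.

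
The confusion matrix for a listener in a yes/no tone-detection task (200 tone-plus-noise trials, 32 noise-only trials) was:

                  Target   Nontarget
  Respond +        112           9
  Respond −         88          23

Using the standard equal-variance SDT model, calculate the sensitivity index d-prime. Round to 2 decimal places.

H = 112/200 = 0.5600
FA = 9/32 = 0.2812
z(0.5600) = 0.1510, z(0.2812) = -0.5793
d' = z(H) − z(FA) = 0.1510 − (-0.5793) = 0.7303

d-prime = 0.73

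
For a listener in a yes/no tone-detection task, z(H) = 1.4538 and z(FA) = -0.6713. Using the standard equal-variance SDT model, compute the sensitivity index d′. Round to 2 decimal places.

d' = z(H) − z(FA) = 1.4538 − (-0.6713) = 2.1251

d′ = 2.13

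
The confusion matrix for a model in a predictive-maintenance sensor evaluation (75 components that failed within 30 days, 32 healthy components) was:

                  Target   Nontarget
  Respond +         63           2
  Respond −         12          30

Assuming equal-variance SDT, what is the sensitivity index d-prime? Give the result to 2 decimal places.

H = 63/75 = 0.8400
FA = 2/32 = 0.0625
Φ⁻¹(0.8400) = 0.994, Φ⁻¹(0.0625) = -1.534
d' = z(H) − z(FA) = 0.994 − (-1.534) = 2.528

d-prime = 2.53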